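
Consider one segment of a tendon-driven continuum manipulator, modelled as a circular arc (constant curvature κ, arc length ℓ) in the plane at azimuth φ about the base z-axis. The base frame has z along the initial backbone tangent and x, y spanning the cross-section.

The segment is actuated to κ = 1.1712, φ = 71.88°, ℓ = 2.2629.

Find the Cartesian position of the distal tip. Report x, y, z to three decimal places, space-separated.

θ = κ·ℓ = 1.1712 × 2.2629 = 2.65031 rad
ρ = (1 − cos θ)/κ = (1 − -0.88173)/1.1712 = 1.60667
z = sin θ / κ = 0.47176/1.1712 = 0.40280
x = ρ cos φ = 1.60667 × cos(71.88°) = 0.49969
y = ρ sin φ = 1.60667 × sin(71.88°) = 1.52699

0.500 1.527 0.403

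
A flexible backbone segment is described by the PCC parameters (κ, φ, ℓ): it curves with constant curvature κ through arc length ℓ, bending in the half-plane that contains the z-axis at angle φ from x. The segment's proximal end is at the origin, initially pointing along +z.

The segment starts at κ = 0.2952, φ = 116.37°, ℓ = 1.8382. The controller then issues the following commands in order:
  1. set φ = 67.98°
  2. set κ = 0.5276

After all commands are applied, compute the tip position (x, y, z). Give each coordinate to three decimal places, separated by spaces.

initial: κ=0.2952, φ=116.37°, ℓ=1.8382
cmd 1: set φ=67.98° → (κ,φ,ℓ)=(0.2952,67.98°,1.8382) → tip=(0.1824,0.4511,1.7493)
cmd 2: set κ=0.5276 → (κ,φ,ℓ)=(0.5276,67.98°,1.8382) → tip=(0.3088,0.7636,1.5633)

0.309 0.764 1.563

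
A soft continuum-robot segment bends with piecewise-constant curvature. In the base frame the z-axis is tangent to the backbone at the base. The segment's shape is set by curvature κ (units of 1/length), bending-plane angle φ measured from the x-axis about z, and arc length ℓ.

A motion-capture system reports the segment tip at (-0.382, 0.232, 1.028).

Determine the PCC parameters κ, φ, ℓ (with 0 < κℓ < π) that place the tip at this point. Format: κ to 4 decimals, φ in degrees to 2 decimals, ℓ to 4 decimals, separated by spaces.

0.7114 148.73 1.1530

ρ = √(x²+y²) = √(-0.382² + 0.232²) = 0.44693
φ = atan2(y, x) mod 360° = atan2(0.232, -0.382) = 148.7284°
|p|² = ρ² + z² = 0.44693² + 1.028² = 1.25653
κ = 2ρ / |p|² = 2×0.44693 / 1.25653 = 0.71137
θ = 2·atan2(ρ, z) = 2·atan2(0.44693, 1.028) = 0.82021 rad
ℓ = θ/κ = 0.82021/0.71137 = 1.15300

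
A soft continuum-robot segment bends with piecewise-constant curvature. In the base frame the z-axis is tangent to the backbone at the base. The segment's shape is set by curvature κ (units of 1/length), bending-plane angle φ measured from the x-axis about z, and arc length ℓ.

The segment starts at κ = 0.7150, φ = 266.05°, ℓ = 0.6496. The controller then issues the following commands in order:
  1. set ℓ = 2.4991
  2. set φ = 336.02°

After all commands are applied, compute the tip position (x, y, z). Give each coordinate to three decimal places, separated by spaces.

1.552 -0.690 1.366

initial: κ=0.7150, φ=266.05°, ℓ=0.6496
cmd 1: set ℓ=2.4991 → (κ,φ,ℓ)=(0.7150,266.05°,2.4991) → tip=(-0.1170,-1.6944,1.3661)
cmd 2: set φ=336.02° → (κ,φ,ℓ)=(0.7150,336.02°,2.4991) → tip=(1.5518,-0.6903,1.3661)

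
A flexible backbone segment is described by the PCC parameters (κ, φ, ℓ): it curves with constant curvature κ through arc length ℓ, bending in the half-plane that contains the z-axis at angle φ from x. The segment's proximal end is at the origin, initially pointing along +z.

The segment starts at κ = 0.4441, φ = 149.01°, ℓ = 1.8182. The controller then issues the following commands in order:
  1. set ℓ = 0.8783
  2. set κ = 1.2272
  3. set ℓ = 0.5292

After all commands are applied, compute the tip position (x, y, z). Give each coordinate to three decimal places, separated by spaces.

initial: κ=0.4441, φ=149.01°, ℓ=1.8182
cmd 1: set ℓ=0.8783 → (κ,φ,ℓ)=(0.4441,149.01°,0.8783) → tip=(-0.1450,0.0871,0.8562)
cmd 2: set κ=1.2272 → (κ,φ,ℓ)=(1.2272,149.01°,0.8783) → tip=(-0.3680,0.2210,0.7178)
cmd 3: set ℓ=0.5292 → (κ,φ,ℓ)=(1.2272,149.01°,0.5292) → tip=(-0.1422,0.0854,0.4928)

-0.142 0.085 0.493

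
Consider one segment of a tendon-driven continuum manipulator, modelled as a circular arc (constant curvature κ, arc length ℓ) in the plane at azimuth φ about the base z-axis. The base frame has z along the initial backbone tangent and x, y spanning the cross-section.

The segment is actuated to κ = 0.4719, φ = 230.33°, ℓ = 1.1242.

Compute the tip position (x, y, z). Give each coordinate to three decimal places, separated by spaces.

-0.186 -0.224 1.072

θ = κ·ℓ = 0.4719 × 1.1242 = 0.53051 rad
ρ = (1 − cos θ)/κ = (1 − 0.86255)/0.4719 = 0.29127
z = sin θ / κ = 0.50597/0.4719 = 1.07220
x = ρ cos φ = 0.29127 × cos(230.33°) = -0.18594
y = ρ sin φ = 0.29127 × sin(230.33°) = -0.22420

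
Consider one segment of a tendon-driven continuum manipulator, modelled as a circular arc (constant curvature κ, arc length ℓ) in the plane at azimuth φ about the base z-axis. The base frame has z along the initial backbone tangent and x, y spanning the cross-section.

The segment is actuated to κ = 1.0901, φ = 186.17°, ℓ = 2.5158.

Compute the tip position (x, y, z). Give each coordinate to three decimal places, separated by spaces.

θ = κ·ℓ = 1.0901 × 2.5158 = 2.74247 rad
ρ = (1 − cos θ)/κ = (1 − -0.92140)/1.0901 = 1.76259
z = sin θ / κ = 0.38861/1.0901 = 0.35649
x = ρ cos φ = 1.76259 × cos(186.17°) = -1.75238
y = ρ sin φ = 1.76259 × sin(186.17°) = -0.18944

-1.752 -0.189 0.356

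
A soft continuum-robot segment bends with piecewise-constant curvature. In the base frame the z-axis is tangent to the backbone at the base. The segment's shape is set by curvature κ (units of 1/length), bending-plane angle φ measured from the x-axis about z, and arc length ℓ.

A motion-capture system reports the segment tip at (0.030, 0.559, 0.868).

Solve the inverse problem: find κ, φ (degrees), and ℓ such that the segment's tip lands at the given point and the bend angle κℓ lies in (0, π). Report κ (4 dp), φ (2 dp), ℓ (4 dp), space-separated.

1.0495 86.93 1.0916

ρ = √(x²+y²) = √(0.030² + 0.559²) = 0.55980
φ = atan2(y, x) mod 360° = atan2(0.559, 0.030) = 86.9280°
|p|² = ρ² + z² = 0.55980² + 0.868² = 1.06681
κ = 2ρ / |p|² = 2×0.55980 / 1.06681 = 1.04950
θ = 2·atan2(ρ, z) = 2·atan2(0.55980, 0.868) = 1.14561 rad
ℓ = θ/κ = 1.14561/1.04950 = 1.09158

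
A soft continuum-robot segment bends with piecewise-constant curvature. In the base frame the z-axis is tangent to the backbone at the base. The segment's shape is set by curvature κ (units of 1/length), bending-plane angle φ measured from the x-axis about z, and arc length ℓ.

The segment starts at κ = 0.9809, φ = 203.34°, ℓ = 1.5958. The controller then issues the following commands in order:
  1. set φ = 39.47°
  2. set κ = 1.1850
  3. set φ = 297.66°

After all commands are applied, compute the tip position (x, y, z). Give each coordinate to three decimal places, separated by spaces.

initial: κ=0.9809, φ=203.34°, ℓ=1.5958
cmd 1: set φ=39.47° → (κ,φ,ℓ)=(0.9809,39.47°,1.5958) → tip=(0.7827,0.6445,1.0195)
cmd 2: set κ=1.1850 → (κ,φ,ℓ)=(1.1850,39.47°,1.5958) → tip=(0.8565,0.7053,0.8010)
cmd 3: set φ=297.66° → (κ,φ,ℓ)=(1.1850,297.66°,1.5958) → tip=(0.5151,-0.9827,0.8010)

0.515 -0.983 0.801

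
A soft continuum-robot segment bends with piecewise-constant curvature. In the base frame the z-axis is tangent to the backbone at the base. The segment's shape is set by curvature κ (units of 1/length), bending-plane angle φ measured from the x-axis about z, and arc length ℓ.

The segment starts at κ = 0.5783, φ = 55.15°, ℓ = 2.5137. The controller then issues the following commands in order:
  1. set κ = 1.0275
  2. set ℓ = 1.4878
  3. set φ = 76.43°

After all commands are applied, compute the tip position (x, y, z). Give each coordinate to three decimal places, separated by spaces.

initial: κ=0.5783, φ=55.15°, ℓ=2.5137
cmd 1: set κ=1.0275 → (κ,φ,ℓ)=(1.0275,55.15°,2.5137) → tip=(1.0277,1.4759,0.5160)
cmd 2: set ℓ=1.4878 → (κ,φ,ℓ)=(1.0275,55.15°,1.4878) → tip=(0.5327,0.7651,0.9724)
cmd 3: set φ=76.43° → (κ,φ,ℓ)=(1.0275,76.43°,1.4878) → tip=(0.2187,0.9063,0.9724)

0.219 0.906 0.972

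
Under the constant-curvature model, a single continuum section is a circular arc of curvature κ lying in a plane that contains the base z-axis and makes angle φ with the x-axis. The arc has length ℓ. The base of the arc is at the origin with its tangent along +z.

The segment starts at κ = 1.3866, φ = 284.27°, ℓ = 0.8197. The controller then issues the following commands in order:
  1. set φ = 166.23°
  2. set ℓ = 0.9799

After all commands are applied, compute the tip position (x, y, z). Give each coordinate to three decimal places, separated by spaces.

initial: κ=1.3866, φ=284.27°, ℓ=0.8197
cmd 1: set φ=166.23° → (κ,φ,ℓ)=(1.3866,166.23°,0.8197) → tip=(-0.4058,0.0994,0.6543)
cmd 2: set ℓ=0.9799 → (κ,φ,ℓ)=(1.3866,166.23°,0.9799) → tip=(-0.5530,0.1355,0.7050)

-0.553 0.136 0.705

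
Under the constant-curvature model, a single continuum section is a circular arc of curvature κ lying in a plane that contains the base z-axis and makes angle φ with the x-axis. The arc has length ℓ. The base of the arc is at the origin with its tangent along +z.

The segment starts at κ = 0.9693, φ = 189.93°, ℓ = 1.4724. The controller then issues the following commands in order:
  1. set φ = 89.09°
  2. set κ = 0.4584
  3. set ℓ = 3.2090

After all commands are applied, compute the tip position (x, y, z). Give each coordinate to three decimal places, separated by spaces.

initial: κ=0.9693, φ=189.93°, ℓ=1.4724
cmd 1: set φ=89.09° → (κ,φ,ℓ)=(0.9693,89.09°,1.4724) → tip=(0.0140,0.8839,1.0211)
cmd 2: set κ=0.4584 → (κ,φ,ℓ)=(0.4584,89.09°,1.4724) → tip=(0.0076,0.4783,1.3631)
cmd 3: set ℓ=3.2090 → (κ,φ,ℓ)=(0.4584,89.09°,3.2090) → tip=(0.0312,1.9639,2.1706)

0.031 1.964 2.171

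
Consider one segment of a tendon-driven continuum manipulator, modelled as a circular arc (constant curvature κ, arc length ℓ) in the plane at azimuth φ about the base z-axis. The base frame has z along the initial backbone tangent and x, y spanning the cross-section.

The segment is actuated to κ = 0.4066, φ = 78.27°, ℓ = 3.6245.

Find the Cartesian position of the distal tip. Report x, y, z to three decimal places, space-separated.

0.452 2.175 2.448

θ = κ·ℓ = 0.4066 × 3.6245 = 1.47372 rad
ρ = (1 − cos θ)/κ = (1 − 0.09692)/0.4066 = 2.22105
z = sin θ / κ = 0.99529/0.4066 = 2.44784
x = ρ cos φ = 2.22105 × cos(78.27°) = 0.45154
y = ρ sin φ = 2.22105 × sin(78.27°) = 2.17466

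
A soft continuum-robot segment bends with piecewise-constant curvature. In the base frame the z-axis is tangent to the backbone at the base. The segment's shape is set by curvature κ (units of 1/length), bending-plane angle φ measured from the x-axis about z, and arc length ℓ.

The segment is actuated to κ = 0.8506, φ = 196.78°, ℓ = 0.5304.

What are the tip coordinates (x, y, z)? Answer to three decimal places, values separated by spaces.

θ = κ·ℓ = 0.8506 × 0.5304 = 0.45116 rad
ρ = (1 − cos θ)/κ = (1 − 0.89994)/0.8506 = 0.11763
z = sin θ / κ = 0.43601/0.8506 = 0.51259
x = ρ cos φ = 0.11763 × cos(196.78°) = -0.11262
y = ρ sin φ = 0.11763 × sin(196.78°) = -0.03396

-0.113 -0.034 0.513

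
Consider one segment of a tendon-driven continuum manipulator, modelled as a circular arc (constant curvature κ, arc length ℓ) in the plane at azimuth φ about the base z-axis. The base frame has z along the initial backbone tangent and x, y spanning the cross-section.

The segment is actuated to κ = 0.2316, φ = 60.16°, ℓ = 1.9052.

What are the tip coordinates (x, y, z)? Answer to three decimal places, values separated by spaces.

θ = κ·ℓ = 0.2316 × 1.9052 = 0.44124 rad
ρ = (1 − cos θ)/κ = (1 − 0.90422)/0.2316 = 0.41355
z = sin θ / κ = 0.42706/0.2316 = 1.84398
x = ρ cos φ = 0.41355 × cos(60.16°) = 0.20578
y = ρ sin φ = 0.41355 × sin(60.16°) = 0.35872

0.206 0.359 1.844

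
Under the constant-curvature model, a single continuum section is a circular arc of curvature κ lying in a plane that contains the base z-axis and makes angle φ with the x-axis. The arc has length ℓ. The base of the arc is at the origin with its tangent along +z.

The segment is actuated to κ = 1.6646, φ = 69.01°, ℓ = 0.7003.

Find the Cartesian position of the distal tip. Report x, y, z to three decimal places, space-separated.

0.130 0.340 0.552

θ = κ·ℓ = 1.6646 × 0.7003 = 1.16572 rad
ρ = (1 − cos θ)/κ = (1 − 0.39409)/1.6646 = 0.36400
z = sin θ / κ = 0.91907/1.6646 = 0.55213
x = ρ cos φ = 0.36400 × cos(69.01°) = 0.13039
y = ρ sin φ = 0.36400 × sin(69.01°) = 0.33984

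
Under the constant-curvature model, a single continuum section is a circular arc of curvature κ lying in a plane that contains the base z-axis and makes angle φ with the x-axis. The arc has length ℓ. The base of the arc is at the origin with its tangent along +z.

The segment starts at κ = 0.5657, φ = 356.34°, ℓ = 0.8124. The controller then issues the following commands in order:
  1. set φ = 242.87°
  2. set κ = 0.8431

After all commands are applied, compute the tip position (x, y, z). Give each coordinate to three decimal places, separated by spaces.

initial: κ=0.5657, φ=356.34°, ℓ=0.8124
cmd 1: set φ=242.87° → (κ,φ,ℓ)=(0.5657,242.87°,0.8124) → tip=(-0.0836,-0.1632,0.7841)
cmd 2: set κ=0.8431 → (κ,φ,ℓ)=(0.8431,242.87°,0.8124) → tip=(-0.1220,-0.2381,0.7504)

-0.122 -0.238 0.750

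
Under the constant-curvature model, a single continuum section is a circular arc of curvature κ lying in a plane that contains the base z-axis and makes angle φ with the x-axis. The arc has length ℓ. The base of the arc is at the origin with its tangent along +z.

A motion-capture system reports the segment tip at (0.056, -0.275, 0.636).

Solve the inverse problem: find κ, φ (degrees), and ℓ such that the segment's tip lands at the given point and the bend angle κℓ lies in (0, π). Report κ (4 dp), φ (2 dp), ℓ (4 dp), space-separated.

ρ = √(x²+y²) = √(0.056² + -0.275²) = 0.28064
φ = atan2(y, x) mod 360° = atan2(-0.275, 0.056) = 281.5101°
|p|² = ρ² + z² = 0.28064² + 0.636² = 0.48326
κ = 2ρ / |p|² = 2×0.28064 / 0.48326 = 1.16147
θ = 2·atan2(ρ, z) = 2·atan2(0.28064, 0.636) = 0.83113 rad
ℓ = θ/κ = 0.83113/1.16147 = 0.71559

1.1615 281.51 0.7156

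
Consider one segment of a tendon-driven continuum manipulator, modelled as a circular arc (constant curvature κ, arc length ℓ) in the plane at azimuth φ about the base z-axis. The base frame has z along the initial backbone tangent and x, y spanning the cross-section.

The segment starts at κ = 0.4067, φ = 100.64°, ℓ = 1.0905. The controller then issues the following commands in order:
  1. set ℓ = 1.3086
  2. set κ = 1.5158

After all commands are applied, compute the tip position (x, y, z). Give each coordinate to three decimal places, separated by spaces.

-0.171 0.908 0.604

initial: κ=0.4067, φ=100.64°, ℓ=1.0905
cmd 1: set ℓ=1.3086 → (κ,φ,ℓ)=(0.4067,100.64°,1.3086) → tip=(-0.0628,0.3342,1.2477)
cmd 2: set κ=1.5158 → (κ,φ,ℓ)=(1.5158,100.64°,1.3086) → tip=(-0.1707,0.9085,0.6043)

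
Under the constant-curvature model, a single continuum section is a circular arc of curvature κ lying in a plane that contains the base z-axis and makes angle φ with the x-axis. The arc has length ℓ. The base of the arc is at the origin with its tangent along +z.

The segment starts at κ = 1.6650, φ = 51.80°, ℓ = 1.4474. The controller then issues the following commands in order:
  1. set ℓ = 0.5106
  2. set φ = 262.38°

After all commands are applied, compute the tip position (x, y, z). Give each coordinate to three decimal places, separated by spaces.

initial: κ=1.6650, φ=51.80°, ℓ=1.4474
cmd 1: set ℓ=0.5106 → (κ,φ,ℓ)=(1.6650,51.80°,0.5106) → tip=(0.1263,0.1605,0.4513)
cmd 2: set φ=262.38° → (κ,φ,ℓ)=(1.6650,262.38°,0.5106) → tip=(-0.0271,-0.2025,0.4513)

-0.027 -0.202 0.451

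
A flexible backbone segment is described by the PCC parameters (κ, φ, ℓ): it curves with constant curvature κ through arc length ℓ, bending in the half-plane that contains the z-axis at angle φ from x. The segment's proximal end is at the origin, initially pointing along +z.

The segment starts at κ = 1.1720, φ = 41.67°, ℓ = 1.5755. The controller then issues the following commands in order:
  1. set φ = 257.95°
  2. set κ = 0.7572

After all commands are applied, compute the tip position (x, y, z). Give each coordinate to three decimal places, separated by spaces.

initial: κ=1.1720, φ=41.67°, ℓ=1.5755
cmd 1: set φ=257.95° → (κ,φ,ℓ)=(1.1720,257.95°,1.5755) → tip=(-0.2266,-1.0616,0.8210)
cmd 2: set κ=0.7572 → (κ,φ,ℓ)=(0.7572,257.95°,1.5755) → tip=(-0.1740,-0.8151,1.2275)

-0.174 -0.815 1.228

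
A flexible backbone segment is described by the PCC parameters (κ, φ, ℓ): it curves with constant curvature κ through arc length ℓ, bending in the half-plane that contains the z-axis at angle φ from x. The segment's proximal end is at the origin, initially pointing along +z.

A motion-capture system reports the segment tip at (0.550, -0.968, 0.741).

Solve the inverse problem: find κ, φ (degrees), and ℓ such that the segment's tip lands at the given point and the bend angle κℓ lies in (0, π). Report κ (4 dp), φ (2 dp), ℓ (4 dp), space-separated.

1.2449 299.60 1.5801

ρ = √(x²+y²) = √(0.550² + -0.968²) = 1.11334
φ = atan2(y, x) mod 360° = atan2(-0.968, 0.550) = 299.6045°
|p|² = ρ² + z² = 1.11334² + 0.741² = 1.78861
κ = 2ρ / |p|² = 2×1.11334 / 1.78861 = 1.24492
θ = 2·atan2(ρ, z) = 2·atan2(1.11334, 0.741) = 1.96711 rad
ℓ = θ/κ = 1.96711/1.24492 = 1.58011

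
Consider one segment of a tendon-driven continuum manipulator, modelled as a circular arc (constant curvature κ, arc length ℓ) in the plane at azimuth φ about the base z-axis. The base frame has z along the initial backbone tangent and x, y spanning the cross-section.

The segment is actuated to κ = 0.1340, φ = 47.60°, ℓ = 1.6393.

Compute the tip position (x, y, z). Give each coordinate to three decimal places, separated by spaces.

0.121 0.132 1.626

θ = κ·ℓ = 0.1340 × 1.6393 = 0.21967 rad
ρ = (1 − cos θ)/κ = (1 − 0.97597)/0.1340 = 0.17933
z = sin θ / κ = 0.21790/0.1340 = 1.62615
x = ρ cos φ = 0.17933 × cos(47.60°) = 0.12092
y = ρ sin φ = 0.17933 × sin(47.60°) = 0.13242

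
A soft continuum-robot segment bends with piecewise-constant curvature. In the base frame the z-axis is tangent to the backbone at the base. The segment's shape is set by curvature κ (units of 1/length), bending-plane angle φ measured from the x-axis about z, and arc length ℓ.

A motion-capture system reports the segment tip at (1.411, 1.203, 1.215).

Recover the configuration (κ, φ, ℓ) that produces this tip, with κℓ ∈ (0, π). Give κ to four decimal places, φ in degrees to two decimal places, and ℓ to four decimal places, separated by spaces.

ρ = √(x²+y²) = √(1.411² + 1.203²) = 1.85422
φ = atan2(y, x) mod 360° = atan2(1.203, 1.411) = 40.4505°
|p|² = ρ² + z² = 1.85422² + 1.215² = 4.91436
κ = 2ρ / |p|² = 2×1.85422 / 4.91436 = 0.75461
θ = 2·atan2(ρ, z) = 2·atan2(1.85422, 1.215) = 1.98146 rad
ℓ = θ/κ = 1.98146/0.75461 = 2.62580

0.7546 40.45 2.6258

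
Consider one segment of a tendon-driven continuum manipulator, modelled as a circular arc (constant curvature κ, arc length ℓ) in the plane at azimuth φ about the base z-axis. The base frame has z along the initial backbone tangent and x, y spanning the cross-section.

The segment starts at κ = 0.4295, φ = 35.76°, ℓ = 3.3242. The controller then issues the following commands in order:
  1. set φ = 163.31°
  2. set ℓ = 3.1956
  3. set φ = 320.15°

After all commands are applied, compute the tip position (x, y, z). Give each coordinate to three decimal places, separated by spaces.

1.435 -1.198 2.283

initial: κ=0.4295, φ=35.76°, ℓ=3.3242
cmd 1: set φ=163.31° → (κ,φ,ℓ)=(0.4295,163.31°,3.3242) → tip=(-1.9123,0.5733,2.3045)
cmd 2: set ℓ=3.1956 → (κ,φ,ℓ)=(0.4295,163.31°,3.1956) → tip=(-1.7909,0.5369,2.2827)
cmd 3: set φ=320.15° → (κ,φ,ℓ)=(0.4295,320.15°,3.1956) → tip=(1.4354,-1.1980,2.2827)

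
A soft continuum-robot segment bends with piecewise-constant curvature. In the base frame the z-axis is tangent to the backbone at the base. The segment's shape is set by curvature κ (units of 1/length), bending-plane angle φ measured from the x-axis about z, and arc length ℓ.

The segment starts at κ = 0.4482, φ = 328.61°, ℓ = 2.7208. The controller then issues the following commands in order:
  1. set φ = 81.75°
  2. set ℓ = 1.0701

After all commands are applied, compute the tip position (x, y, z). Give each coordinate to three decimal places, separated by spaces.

0.036 0.249 1.030

initial: κ=0.4482, φ=328.61°, ℓ=2.7208
cmd 1: set φ=81.75° → (κ,φ,ℓ)=(0.4482,81.75°,2.7208) → tip=(0.2100,1.4482,2.0949)
cmd 2: set ℓ=1.0701 → (κ,φ,ℓ)=(0.4482,81.75°,1.0701) → tip=(0.0361,0.2491,1.0295)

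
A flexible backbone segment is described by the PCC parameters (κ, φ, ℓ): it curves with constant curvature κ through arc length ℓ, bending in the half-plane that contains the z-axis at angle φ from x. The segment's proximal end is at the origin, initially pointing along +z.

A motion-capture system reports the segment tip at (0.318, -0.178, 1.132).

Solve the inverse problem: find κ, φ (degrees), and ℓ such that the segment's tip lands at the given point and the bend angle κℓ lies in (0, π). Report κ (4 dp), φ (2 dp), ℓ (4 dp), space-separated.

0.5154 330.76 1.2087

ρ = √(x²+y²) = √(0.318² + -0.178²) = 0.36443
φ = atan2(y, x) mod 360° = atan2(-0.178, 0.318) = 330.7621°
|p|² = ρ² + z² = 0.36443² + 1.132² = 1.41423
κ = 2ρ / |p|² = 2×0.36443 / 1.41423 = 0.51537
θ = 2·atan2(ρ, z) = 2·atan2(0.36443, 1.132) = 0.62291 rad
ℓ = θ/κ = 0.62291/0.51537 = 1.20866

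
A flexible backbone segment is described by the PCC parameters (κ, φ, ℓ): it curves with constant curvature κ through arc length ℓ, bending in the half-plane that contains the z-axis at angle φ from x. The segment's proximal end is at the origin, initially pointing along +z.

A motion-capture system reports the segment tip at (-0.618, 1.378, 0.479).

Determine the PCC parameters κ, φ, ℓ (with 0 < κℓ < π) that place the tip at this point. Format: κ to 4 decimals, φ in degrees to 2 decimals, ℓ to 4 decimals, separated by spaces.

1.2033 114.16 2.1004

ρ = √(x²+y²) = √(-0.618² + 1.378²) = 1.51023
φ = atan2(y, x) mod 360° = atan2(1.378, -0.618) = 114.1551°
|p|² = ρ² + z² = 1.51023² + 0.479² = 2.51025
κ = 2ρ / |p|² = 2×1.51023 / 2.51025 = 1.20325
θ = 2·atan2(ρ, z) = 2·atan2(1.51023, 0.479) = 2.52733 rad
ℓ = θ/κ = 2.52733/1.20325 = 2.10041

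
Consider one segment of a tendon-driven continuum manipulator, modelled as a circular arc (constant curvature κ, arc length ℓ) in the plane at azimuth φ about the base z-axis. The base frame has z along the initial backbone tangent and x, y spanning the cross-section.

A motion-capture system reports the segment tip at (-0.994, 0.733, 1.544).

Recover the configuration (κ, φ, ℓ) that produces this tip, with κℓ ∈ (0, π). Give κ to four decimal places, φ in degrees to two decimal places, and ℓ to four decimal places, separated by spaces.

0.6319 143.59 2.1356

ρ = √(x²+y²) = √(-0.994² + 0.733²) = 1.23504
φ = atan2(y, x) mod 360° = atan2(0.733, -0.994) = 143.5940°
|p|² = ρ² + z² = 1.23504² + 1.544² = 3.90926
κ = 2ρ / |p|² = 2×1.23504 / 3.90926 = 0.63185
θ = 2·atan2(ρ, z) = 2·atan2(1.23504, 1.544) = 1.34936 rad
ℓ = θ/κ = 1.34936/0.63185 = 2.13555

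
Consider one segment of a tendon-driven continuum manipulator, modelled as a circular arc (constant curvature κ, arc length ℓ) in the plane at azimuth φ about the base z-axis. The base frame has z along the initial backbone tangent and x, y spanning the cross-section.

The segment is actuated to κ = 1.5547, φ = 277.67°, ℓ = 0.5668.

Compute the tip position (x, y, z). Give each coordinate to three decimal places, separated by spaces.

θ = κ·ℓ = 1.5547 × 0.5668 = 0.88120 rad
ρ = (1 − cos θ)/κ = (1 − 0.63622)/1.5547 = 0.23399
z = sin θ / κ = 0.77151/1.5547 = 0.49624
x = ρ cos φ = 0.23399 × cos(277.67°) = 0.03123
y = ρ sin φ = 0.23399 × sin(277.67°) = -0.23189

0.031 -0.232 0.496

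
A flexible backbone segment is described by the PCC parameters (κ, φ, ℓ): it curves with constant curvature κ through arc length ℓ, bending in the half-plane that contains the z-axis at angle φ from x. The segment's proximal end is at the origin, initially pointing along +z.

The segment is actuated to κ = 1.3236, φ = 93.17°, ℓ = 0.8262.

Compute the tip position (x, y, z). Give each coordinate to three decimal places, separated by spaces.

θ = κ·ℓ = 1.3236 × 0.8262 = 1.09356 rad
ρ = (1 − cos θ)/κ = (1 − 0.45933)/1.3236 = 0.40849
z = sin θ / κ = 0.88827/1.3236 = 0.67110
x = ρ cos φ = 0.40849 × cos(93.17°) = -0.02259
y = ρ sin φ = 0.40849 × sin(93.17°) = 0.40786

-0.023 0.408 0.671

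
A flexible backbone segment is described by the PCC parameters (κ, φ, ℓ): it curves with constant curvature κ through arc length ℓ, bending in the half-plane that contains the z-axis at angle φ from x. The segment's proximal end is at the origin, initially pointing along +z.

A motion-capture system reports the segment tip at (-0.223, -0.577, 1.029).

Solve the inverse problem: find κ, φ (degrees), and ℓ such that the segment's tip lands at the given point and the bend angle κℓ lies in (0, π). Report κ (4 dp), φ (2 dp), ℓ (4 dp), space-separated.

ρ = √(x²+y²) = √(-0.223² + -0.577²) = 0.61859
φ = atan2(y, x) mod 360° = atan2(-0.577, -0.223) = 248.8694°
|p|² = ρ² + z² = 0.61859² + 1.029² = 1.44150
κ = 2ρ / |p|² = 2×0.61859 / 1.44150 = 0.85826
θ = 2·atan2(ρ, z) = 2·atan2(0.61859, 1.029) = 1.08254 rad
ℓ = θ/κ = 1.08254/0.85826 = 1.26132

0.8583 248.87 1.2613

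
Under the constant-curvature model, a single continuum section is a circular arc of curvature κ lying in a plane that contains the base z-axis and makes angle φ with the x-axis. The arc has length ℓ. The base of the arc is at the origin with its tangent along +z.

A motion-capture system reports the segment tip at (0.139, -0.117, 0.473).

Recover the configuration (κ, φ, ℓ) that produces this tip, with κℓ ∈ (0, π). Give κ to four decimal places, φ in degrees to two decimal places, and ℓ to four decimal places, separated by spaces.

ρ = √(x²+y²) = √(0.139² + -0.117²) = 0.18169
φ = atan2(y, x) mod 360° = atan2(-0.117, 0.139) = 319.9118°
|p|² = ρ² + z² = 0.18169² + 0.473² = 0.25674
κ = 2ρ / |p|² = 2×0.18169 / 0.25674 = 1.41534
θ = 2·atan2(ρ, z) = 2·atan2(0.18169, 0.473) = 0.73348 rad
ℓ = θ/κ = 0.73348/1.41534 = 0.51823

1.4153 319.91 0.5182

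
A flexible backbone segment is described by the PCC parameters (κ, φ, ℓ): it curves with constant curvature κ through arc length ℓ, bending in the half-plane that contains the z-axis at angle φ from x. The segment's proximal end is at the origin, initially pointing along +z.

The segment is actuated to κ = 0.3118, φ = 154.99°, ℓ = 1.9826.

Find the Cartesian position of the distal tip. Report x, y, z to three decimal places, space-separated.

θ = κ·ℓ = 0.3118 × 1.9826 = 0.61817 rad
ρ = (1 − cos θ)/κ = (1 − 0.81494)/0.3118 = 0.59353
z = sin θ / κ = 0.57955/0.3118 = 1.85872
x = ρ cos φ = 0.59353 × cos(154.99°) = -0.53788
y = ρ sin φ = 0.59353 × sin(154.99°) = 0.25093

-0.538 0.251 1.859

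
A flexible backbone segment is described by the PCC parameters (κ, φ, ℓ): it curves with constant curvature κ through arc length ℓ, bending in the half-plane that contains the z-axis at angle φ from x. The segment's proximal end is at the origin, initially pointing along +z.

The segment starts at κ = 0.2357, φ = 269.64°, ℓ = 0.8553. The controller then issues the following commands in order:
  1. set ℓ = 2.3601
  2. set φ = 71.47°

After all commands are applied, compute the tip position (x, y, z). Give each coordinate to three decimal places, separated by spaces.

initial: κ=0.2357, φ=269.64°, ℓ=0.8553
cmd 1: set ℓ=2.3601 → (κ,φ,ℓ)=(0.2357,269.64°,2.3601) → tip=(-0.0040,-0.6397,2.2403)
cmd 2: set φ=71.47° → (κ,φ,ℓ)=(0.2357,71.47°,2.3601) → tip=(0.2033,0.6065,2.2403)

0.203 0.607 2.240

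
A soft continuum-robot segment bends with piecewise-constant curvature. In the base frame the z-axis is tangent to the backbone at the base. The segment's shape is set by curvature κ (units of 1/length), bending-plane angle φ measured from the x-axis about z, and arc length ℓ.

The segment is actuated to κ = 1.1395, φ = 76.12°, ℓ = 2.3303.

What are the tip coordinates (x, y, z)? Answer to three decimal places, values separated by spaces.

θ = κ·ℓ = 1.1395 × 2.3303 = 2.65538 rad
ρ = (1 − cos θ)/κ = (1 − -0.88411)/1.1395 = 1.65345
z = sin θ / κ = 0.46728/1.1395 = 0.41008
x = ρ cos φ = 1.65345 × cos(76.12°) = 0.39665
y = ρ sin φ = 1.65345 × sin(76.12°) = 1.60517

0.397 1.605 0.410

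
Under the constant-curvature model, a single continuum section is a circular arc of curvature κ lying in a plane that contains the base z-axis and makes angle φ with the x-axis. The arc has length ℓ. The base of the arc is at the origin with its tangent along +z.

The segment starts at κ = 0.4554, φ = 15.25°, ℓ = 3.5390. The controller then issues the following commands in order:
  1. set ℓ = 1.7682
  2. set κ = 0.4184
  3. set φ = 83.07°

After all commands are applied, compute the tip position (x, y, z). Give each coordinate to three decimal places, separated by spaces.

initial: κ=0.4554, φ=15.25°, ℓ=3.5390
cmd 1: set ℓ=1.7682 → (κ,φ,ℓ)=(0.4554,15.25°,1.7682) → tip=(0.6505,0.1774,1.5832)
cmd 2: set κ=0.4184 → (κ,φ,ℓ)=(0.4184,15.25°,1.7682) → tip=(0.6028,0.1643,1.6113)
cmd 3: set φ=83.07° → (κ,φ,ℓ)=(0.4184,83.07°,1.7682) → tip=(0.0754,0.6202,1.6113)

0.075 0.620 1.611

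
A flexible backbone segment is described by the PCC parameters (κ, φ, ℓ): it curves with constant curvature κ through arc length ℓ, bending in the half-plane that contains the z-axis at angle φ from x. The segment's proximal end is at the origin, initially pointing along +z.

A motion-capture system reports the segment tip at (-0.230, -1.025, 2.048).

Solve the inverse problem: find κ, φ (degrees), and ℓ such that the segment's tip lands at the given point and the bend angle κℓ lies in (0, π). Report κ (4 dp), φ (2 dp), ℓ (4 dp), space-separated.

0.3966 257.35 2.3902

ρ = √(x²+y²) = √(-0.230² + -1.025²) = 1.05049
φ = atan2(y, x) mod 360° = atan2(-1.025, -0.230) = 257.3529°
|p|² = ρ² + z² = 1.05049² + 2.048² = 5.29783
κ = 2ρ / |p|² = 2×1.05049 / 5.29783 = 0.39657
θ = 2·atan2(ρ, z) = 2·atan2(1.05049, 2.048) = 0.94788 rad
ℓ = θ/κ = 0.94788/0.39657 = 2.39018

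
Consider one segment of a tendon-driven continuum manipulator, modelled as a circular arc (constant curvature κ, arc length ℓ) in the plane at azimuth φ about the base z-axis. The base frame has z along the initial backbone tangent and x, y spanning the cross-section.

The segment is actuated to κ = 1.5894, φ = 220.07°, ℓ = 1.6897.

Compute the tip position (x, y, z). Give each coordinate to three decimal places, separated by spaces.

θ = κ·ℓ = 1.5894 × 1.6897 = 2.68561 rad
ρ = (1 − cos θ)/κ = (1 − -0.89783)/1.5894 = 1.19405
z = sin θ / κ = 0.44035/1.5894 = 0.27705
x = ρ cos φ = 1.19405 × cos(220.07°) = -0.91376
y = ρ sin φ = 1.19405 × sin(220.07°) = -0.76864

-0.914 -0.769 0.277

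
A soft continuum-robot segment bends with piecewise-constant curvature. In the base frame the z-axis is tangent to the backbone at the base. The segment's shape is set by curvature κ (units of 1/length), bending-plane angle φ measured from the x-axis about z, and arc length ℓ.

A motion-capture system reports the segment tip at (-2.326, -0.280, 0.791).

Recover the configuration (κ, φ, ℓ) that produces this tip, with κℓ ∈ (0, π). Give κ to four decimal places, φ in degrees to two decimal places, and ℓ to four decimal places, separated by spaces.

ρ = √(x²+y²) = √(-2.326² + -0.280²) = 2.34279
φ = atan2(y, x) mod 360° = atan2(-0.280, -2.326) = 186.8641°
|p|² = ρ² + z² = 2.34279² + 0.791² = 6.11436
κ = 2ρ / |p|² = 2×2.34279 / 6.11436 = 0.76633
θ = 2·atan2(ρ, z) = 2·atan2(2.34279, 0.791) = 2.49037 rad
ℓ = θ/κ = 2.49037/0.76633 = 3.24975

0.7663 186.86 3.2498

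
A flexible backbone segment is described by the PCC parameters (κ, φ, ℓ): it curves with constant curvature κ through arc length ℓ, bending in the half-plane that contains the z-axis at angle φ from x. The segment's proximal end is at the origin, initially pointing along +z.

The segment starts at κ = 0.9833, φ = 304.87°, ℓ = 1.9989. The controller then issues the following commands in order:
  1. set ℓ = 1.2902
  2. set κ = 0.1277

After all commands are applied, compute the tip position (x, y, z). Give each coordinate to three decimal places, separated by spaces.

0.061 -0.087 1.284

initial: κ=0.9833, φ=304.87°, ℓ=1.9989
cmd 1: set ℓ=1.2902 → (κ,φ,ℓ)=(0.9833,304.87°,1.2902) → tip=(0.4084,-0.5861,0.9709)
cmd 2: set κ=0.1277 → (κ,φ,ℓ)=(0.1277,304.87°,1.2902) → tip=(0.0606,-0.0870,1.2844)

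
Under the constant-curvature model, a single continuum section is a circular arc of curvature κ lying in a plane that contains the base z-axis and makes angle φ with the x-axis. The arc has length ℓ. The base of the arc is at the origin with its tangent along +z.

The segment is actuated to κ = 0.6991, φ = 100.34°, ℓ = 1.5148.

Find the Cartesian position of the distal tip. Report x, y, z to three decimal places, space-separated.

-0.131 0.718 1.247

θ = κ·ℓ = 0.6991 × 1.5148 = 1.05900 rad
ρ = (1 − cos θ)/κ = (1 − 0.48975)/0.6991 = 0.72987
z = sin θ / κ = 0.87186/0.6991 = 1.24712
x = ρ cos φ = 0.72987 × cos(100.34°) = -0.13100
y = ρ sin φ = 0.72987 × sin(100.34°) = 0.71802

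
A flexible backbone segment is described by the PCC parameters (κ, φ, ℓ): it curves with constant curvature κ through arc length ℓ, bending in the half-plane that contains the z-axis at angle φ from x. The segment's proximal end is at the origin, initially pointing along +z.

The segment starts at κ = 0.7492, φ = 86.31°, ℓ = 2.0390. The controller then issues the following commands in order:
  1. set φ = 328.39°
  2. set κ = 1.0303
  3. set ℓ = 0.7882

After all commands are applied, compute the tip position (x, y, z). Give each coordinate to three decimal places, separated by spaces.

0.258 -0.159 0.704

initial: κ=0.7492, φ=86.31°, ℓ=2.0390
cmd 1: set φ=328.39° → (κ,φ,ℓ)=(0.7492,328.39°,2.0390) → tip=(1.0877,-0.6694,1.3335)
cmd 2: set κ=1.0303 → (κ,φ,ℓ)=(1.0303,328.39°,2.0390) → tip=(1.2444,-0.7659,0.8374)
cmd 3: set ℓ=0.7882 → (κ,φ,ℓ)=(1.0303,328.39°,0.7882) → tip=(0.2579,-0.1587,0.7044)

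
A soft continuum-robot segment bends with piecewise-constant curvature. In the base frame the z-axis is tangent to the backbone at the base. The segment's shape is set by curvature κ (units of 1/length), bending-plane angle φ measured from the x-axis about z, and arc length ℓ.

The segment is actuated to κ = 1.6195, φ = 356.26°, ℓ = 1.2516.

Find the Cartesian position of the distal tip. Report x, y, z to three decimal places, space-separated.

0.888 -0.058 0.554

θ = κ·ℓ = 1.6195 × 1.2516 = 2.02697 rad
ρ = (1 − cos θ)/κ = (1 − -0.44051)/1.6195 = 0.88948
z = sin θ / κ = 0.89775/1.6195 = 0.55434
x = ρ cos φ = 0.88948 × cos(356.26°) = 0.88759
y = ρ sin φ = 0.88948 × sin(356.26°) = -0.05802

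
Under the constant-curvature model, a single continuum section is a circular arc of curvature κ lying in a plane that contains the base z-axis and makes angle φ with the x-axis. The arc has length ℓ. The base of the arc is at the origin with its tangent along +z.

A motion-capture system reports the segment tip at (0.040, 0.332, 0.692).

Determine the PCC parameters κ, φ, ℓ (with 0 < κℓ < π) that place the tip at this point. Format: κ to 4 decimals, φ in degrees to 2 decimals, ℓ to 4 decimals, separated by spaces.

ρ = √(x²+y²) = √(0.040² + 0.332²) = 0.33440
φ = atan2(y, x) mod 360° = atan2(0.332, 0.040) = 83.1300°
|p|² = ρ² + z² = 0.33440² + 0.692² = 0.59069
κ = 2ρ / |p|² = 2×0.33440 / 0.59069 = 1.13224
θ = 2·atan2(ρ, z) = 2·atan2(0.33440, 0.692) = 0.90030 rad
ℓ = θ/κ = 0.90030/1.13224 = 0.79515

1.1322 83.13 0.7951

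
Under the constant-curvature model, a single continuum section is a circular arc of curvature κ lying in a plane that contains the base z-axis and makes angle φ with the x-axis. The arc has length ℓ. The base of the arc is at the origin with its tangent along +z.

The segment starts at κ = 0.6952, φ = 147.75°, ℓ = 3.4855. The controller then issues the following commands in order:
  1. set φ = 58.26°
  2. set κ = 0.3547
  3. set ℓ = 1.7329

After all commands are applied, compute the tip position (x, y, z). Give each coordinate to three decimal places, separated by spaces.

initial: κ=0.6952, φ=147.75°, ℓ=3.4855
cmd 1: set φ=58.26° → (κ,φ,ℓ)=(0.6952,58.26°,3.4855) → tip=(1.3264,2.1442,0.9468)
cmd 2: set κ=0.3547 → (κ,φ,ℓ)=(0.3547,58.26°,3.4855) → tip=(0.9962,1.6105,2.6630)
cmd 3: set ℓ=1.7329 → (κ,φ,ℓ)=(0.3547,58.26°,1.7329) → tip=(0.2715,0.4388,1.6258)

0.271 0.439 1.626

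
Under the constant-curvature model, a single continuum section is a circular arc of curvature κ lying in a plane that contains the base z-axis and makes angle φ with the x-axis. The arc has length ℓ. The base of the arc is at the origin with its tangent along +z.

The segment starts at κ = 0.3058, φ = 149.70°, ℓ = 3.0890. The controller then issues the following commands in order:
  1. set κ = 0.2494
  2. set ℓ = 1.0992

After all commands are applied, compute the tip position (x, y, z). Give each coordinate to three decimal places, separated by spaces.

initial: κ=0.3058, φ=149.70°, ℓ=3.0890
cmd 1: set κ=0.2494 → (κ,φ,ℓ)=(0.2494,149.70°,3.0890) → tip=(-0.9775,0.5712,2.7924)
cmd 2: set ℓ=1.0992 → (κ,φ,ℓ)=(0.2494,149.70°,1.0992) → tip=(-0.1293,0.0755,1.0855)

-0.129 0.076 1.085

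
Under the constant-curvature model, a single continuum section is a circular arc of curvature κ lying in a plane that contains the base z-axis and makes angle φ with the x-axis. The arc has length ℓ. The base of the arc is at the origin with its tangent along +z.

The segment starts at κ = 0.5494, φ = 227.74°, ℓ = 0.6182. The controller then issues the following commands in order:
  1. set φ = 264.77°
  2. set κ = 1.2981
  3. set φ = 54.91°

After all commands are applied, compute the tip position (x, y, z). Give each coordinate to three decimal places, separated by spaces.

0.135 0.192 0.554

initial: κ=0.5494, φ=227.74°, ℓ=0.6182
cmd 1: set φ=264.77° → (κ,φ,ℓ)=(0.5494,264.77°,0.6182) → tip=(-0.0095,-0.1035,0.6064)
cmd 2: set κ=1.2981 → (κ,φ,ℓ)=(1.2981,264.77°,0.6182) → tip=(-0.0214,-0.2340,0.5540)
cmd 3: set φ=54.91° → (κ,φ,ℓ)=(1.2981,54.91°,0.6182) → tip=(0.1351,0.1923,0.5540)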